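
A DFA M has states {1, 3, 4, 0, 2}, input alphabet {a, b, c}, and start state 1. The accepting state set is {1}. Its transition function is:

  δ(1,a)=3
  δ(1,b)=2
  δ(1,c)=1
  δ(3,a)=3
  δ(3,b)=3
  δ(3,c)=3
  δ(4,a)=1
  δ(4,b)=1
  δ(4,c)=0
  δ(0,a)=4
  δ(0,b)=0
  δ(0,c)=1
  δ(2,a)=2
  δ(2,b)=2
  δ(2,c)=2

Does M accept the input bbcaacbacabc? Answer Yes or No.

No

1 → 2 → 2 → 2 → 2 → 2 → 2 → 2 → 2 → 2 → 2 → 2 → 2
End state 2 is not accepting.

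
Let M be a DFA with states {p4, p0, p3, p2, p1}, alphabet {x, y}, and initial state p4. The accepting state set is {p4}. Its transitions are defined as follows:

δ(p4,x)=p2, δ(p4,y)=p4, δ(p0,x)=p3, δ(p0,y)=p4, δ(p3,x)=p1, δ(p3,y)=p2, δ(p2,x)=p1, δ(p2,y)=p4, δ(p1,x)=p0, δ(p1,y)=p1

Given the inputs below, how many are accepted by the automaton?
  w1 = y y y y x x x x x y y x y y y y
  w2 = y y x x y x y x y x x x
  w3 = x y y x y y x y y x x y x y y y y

w1: Trace: p4 -y-> p4 -y-> p4 -y-> p4 -y-> p4 -x-> p2 -x-> p1 -x-> p0 -x-> p3 -x-> p1 -y-> p1 -y-> p1 -x-> p0 -y-> p4 -y-> p4 -y-> p4 -y-> p4  → end p4, accepted
w2: Trace: p4 -y-> p4 -y-> p4 -x-> p2 -x-> p1 -y-> p1 -x-> p0 -y-> p4 -x-> p2 -y-> p4 -x-> p2 -x-> p1 -x-> p0  → end p0, rejected
w3: Trace: p4 -x-> p2 -y-> p4 -y-> p4 -x-> p2 -y-> p4 -y-> p4 -x-> p2 -y-> p4 -y-> p4 -x-> p2 -x-> p1 -y-> p1 -x-> p0 -y-> p4 -y-> p4 -y-> p4 -y-> p4  → end p4, accepted

2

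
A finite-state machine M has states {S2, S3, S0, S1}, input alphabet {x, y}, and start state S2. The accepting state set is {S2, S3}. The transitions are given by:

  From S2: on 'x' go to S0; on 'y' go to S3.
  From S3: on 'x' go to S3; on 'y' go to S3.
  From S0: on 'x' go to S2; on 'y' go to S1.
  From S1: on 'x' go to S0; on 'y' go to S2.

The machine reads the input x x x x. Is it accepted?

start at S2
read 'x': S2 → S0
read 'x': S0 → S2
read 'x': S2 → S0
read 'x': S0 → S2
End state S2 is accepting.

Yes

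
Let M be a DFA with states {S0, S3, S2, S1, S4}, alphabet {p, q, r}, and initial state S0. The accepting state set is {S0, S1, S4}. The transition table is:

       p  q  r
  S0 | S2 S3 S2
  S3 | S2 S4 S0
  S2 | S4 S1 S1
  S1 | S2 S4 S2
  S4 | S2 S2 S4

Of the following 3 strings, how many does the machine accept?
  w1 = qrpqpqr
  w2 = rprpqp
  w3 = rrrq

1

w1:
  start at S0
  read 'q': S0 → S3
  read 'r': S3 → S0
  read 'p': S0 → S2
  read 'q': S2 → S1
  read 'p': S1 → S2
  read 'q': S2 → S1
  read 'r': S1 → S2
  end S2, rejected
w2:
  start at S0
  read 'r': S0 → S2
  read 'p': S2 → S4
  read 'r': S4 → S4
  read 'p': S4 → S2
  read 'q': S2 → S1
  read 'p': S1 → S2
  end S2, rejected
w3:
  start at S0
  read 'r': S0 → S2
  read 'r': S2 → S1
  read 'r': S1 → S2
  read 'q': S2 → S1
  end S1, accepted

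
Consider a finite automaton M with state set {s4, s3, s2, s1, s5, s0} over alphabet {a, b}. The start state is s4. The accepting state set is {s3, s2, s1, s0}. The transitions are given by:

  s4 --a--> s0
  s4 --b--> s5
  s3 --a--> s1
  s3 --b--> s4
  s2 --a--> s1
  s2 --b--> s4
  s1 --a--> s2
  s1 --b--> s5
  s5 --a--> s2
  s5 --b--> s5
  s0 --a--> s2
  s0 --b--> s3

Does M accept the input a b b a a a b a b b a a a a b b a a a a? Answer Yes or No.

Trace: s4 -a-> s0 -b-> s3 -b-> s4 -a-> s0 -a-> s2 -a-> s1 -b-> s5 -a-> s2 -b-> s4 -b-> s5 -a-> s2 -a-> s1 -a-> s2 -a-> s1 -b-> s5 -b-> s5 -a-> s2 -a-> s1 -a-> s2 -a-> s1
End state s1 is accepting.

Yes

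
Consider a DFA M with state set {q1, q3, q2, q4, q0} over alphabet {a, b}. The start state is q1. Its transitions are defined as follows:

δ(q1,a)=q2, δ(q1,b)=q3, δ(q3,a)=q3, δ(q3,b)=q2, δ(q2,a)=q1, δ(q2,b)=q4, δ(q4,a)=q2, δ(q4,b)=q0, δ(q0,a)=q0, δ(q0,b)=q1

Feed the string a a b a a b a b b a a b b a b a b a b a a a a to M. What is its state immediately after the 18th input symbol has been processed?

start at q1
read 'a': q1 → q2
read 'a': q2 → q1
read 'b': q1 → q3
read 'a': q3 → q3
read 'a': q3 → q3
read 'b': q3 → q2
read 'a': q2 → q1
read 'b': q1 → q3
read 'b': q3 → q2
read 'a': q2 → q1
read 'a': q1 → q2
read 'b': q2 → q4
read 'b': q4 → q0
read 'a': q0 → q0
read 'b': q0 → q1
read 'a': q1 → q2
read 'b': q2 → q4
read 'a': q4 → q2
After 18 symbols: q2.

q2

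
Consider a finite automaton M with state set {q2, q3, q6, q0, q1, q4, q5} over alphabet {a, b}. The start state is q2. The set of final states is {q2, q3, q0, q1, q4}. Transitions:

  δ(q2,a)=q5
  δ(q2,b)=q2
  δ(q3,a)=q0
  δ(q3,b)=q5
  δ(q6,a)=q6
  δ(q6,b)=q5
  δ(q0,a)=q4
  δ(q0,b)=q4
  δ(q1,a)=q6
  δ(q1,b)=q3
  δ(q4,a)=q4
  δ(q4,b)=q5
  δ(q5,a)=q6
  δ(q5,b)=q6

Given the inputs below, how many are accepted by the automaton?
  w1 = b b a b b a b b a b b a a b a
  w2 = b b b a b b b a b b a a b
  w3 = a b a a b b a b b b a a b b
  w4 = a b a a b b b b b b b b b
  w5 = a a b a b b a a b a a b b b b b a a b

0

w1:
  start at q2
  read 'b': q2 → q2
  read 'b': q2 → q2
  read 'a': q2 → q5
  read 'b': q5 → q6
  read 'b': q6 → q5
  read 'a': q5 → q6
  read 'b': q6 → q5
  read 'b': q5 → q6
  read 'a': q6 → q6
  read 'b': q6 → q5
  read 'b': q5 → q6
  read 'a': q6 → q6
  read 'a': q6 → q6
  read 'b': q6 → q5
  read 'a': q5 → q6
  end q6, rejected
w2:
  start at q2
  read 'b': q2 → q2
  read 'b': q2 → q2
  read 'b': q2 → q2
  read 'a': q2 → q5
  read 'b': q5 → q6
  read 'b': q6 → q5
  read 'b': q5 → q6
  read 'a': q6 → q6
  read 'b': q6 → q5
  read 'b': q5 → q6
  read 'a': q6 → q6
  read 'a': q6 → q6
  read 'b': q6 → q5
  end q5, rejected
w3:
  start at q2
  read 'a': q2 → q5
  read 'b': q5 → q6
  read 'a': q6 → q6
  read 'a': q6 → q6
  read 'b': q6 → q5
  read 'b': q5 → q6
  read 'a': q6 → q6
  read 'b': q6 → q5
  read 'b': q5 → q6
  read 'b': q6 → q5
  read 'a': q5 → q6
  read 'a': q6 → q6
  read 'b': q6 → q5
  read 'b': q5 → q6
  end q6, rejected
w4:
  start at q2
  read 'a': q2 → q5
  read 'b': q5 → q6
  read 'a': q6 → q6
  read 'a': q6 → q6
  read 'b': q6 → q5
  read 'b': q5 → q6
  read 'b': q6 → q5
  read 'b': q5 → q6
  read 'b': q6 → q5
  read 'b': q5 → q6
  read 'b': q6 → q5
  read 'b': q5 → q6
  read 'b': q6 → q5
  end q5, rejected
w5:
  start at q2
  read 'a': q2 → q5
  read 'a': q5 → q6
  read 'b': q6 → q5
  read 'a': q5 → q6
  read 'b': q6 → q5
  read 'b': q5 → q6
  read 'a': q6 → q6
  read 'a': q6 → q6
  read 'b': q6 → q5
  read 'a': q5 → q6
  read 'a': q6 → q6
  read 'b': q6 → q5
  read 'b': q5 → q6
  read 'b': q6 → q5
  read 'b': q5 → q6
  read 'b': q6 → q5
  read 'a': q5 → q6
  read 'a': q6 → q6
  read 'b': q6 → q5
  end q5, rejected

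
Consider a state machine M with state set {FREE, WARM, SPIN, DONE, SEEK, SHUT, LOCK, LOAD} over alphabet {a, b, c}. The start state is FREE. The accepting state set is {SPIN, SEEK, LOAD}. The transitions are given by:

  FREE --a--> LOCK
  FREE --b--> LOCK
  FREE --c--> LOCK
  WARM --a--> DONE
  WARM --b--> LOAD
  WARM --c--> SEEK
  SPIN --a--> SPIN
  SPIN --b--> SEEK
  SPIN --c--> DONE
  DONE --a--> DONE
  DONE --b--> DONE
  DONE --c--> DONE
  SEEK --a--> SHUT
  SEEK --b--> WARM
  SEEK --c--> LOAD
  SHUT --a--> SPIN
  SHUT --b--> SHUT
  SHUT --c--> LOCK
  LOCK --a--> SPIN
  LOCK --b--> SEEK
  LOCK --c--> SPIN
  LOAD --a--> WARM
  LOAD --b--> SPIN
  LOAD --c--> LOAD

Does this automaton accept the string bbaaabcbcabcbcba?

start at FREE
read 'b': FREE → LOCK
read 'b': LOCK → SEEK
read 'a': SEEK → SHUT
read 'a': SHUT → SPIN
read 'a': SPIN → SPIN
read 'b': SPIN → SEEK
read 'c': SEEK → LOAD
read 'b': LOAD → SPIN
read 'c': SPIN → DONE
read 'a': DONE → DONE
read 'b': DONE → DONE
read 'c': DONE → DONE
read 'b': DONE → DONE
read 'c': DONE → DONE
read 'b': DONE → DONE
read 'a': DONE → DONE
End state DONE is not accepting.

No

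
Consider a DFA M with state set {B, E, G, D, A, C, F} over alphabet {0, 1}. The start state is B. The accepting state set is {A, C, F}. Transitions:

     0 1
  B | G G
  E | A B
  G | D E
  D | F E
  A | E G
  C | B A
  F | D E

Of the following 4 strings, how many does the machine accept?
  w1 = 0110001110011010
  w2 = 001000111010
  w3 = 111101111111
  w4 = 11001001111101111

w1:
  start at B
  read '0': B → G
  read '1': G → E
  read '1': E → B
  read '0': B → G
  read '0': G → D
  read '0': D → F
  read '1': F → E
  read '1': E → B
  read '1': B → G
  read '0': G → D
  read '0': D → F
  read '1': F → E
  read '1': E → B
  read '0': B → G
  read '1': G → E
  read '0': E → A
  end A, accepted
w2:
  start at B
  read '0': B → G
  read '0': G → D
  read '1': D → E
  read '0': E → A
  read '0': A → E
  read '0': E → A
  read '1': A → G
  read '1': G → E
  read '1': E → B
  read '0': B → G
  read '1': G → E
  read '0': E → A
  end A, accepted
w3:
  start at B
  read '1': B → G
  read '1': G → E
  read '1': E → B
  read '1': B → G
  read '0': G → D
  read '1': D → E
  read '1': E → B
  read '1': B → G
  read '1': G → E
  read '1': E → B
  read '1': B → G
  read '1': G → E
  end E, rejected
w4:
  start at B
  read '1': B → G
  read '1': G → E
  read '0': E → A
  read '0': A → E
  read '1': E → B
  read '0': B → G
  read '0': G → D
  read '1': D → E
  read '1': E → B
  read '1': B → G
  read '1': G → E
  read '1': E → B
  read '0': B → G
  read '1': G → E
  read '1': E → B
  read '1': B → G
  read '1': G → E
  end E, rejected

2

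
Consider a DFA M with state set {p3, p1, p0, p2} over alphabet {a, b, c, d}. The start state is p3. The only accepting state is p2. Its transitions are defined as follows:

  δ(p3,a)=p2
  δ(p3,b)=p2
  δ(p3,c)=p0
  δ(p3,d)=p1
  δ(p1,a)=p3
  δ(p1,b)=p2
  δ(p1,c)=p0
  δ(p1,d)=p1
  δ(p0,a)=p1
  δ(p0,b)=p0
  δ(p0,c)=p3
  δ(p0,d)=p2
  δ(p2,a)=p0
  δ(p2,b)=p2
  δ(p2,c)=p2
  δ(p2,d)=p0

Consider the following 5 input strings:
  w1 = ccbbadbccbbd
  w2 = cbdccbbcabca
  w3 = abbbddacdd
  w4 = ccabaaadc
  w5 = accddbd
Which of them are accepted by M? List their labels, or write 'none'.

w1: p3 → p0 → p3 → p2 → p2 → p0 → p2 → p2 → p2 → p2 → p2 → p2 → p0  → end p0, rejected
w2: p3 → p0 → p0 → p2 → p2 → p2 → p2 → p2 → p2 → p0 → p0 → p3 → p2  → end p2, accepted
w3: p3 → p2 → p2 → p2 → p2 → p0 → p2 → p0 → p3 → p1 → p1  → end p1, rejected
w4: p3 → p0 → p3 → p2 → p2 → p0 → p1 → p3 → p1 → p0  → end p0, rejected
w5: p3 → p2 → p2 → p2 → p0 → p2 → p2 → p0  → end p0, rejected

w2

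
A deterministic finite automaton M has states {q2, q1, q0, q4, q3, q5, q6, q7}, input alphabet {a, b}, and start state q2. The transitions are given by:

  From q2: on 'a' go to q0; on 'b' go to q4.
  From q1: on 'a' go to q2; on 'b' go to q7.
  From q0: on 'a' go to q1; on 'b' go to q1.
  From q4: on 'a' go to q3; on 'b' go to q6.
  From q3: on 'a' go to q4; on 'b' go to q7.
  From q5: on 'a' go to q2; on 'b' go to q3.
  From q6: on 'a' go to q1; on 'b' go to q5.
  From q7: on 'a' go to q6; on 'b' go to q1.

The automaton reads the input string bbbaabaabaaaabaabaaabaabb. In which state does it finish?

Trace: q2 -b-> q4 -b-> q6 -b-> q5 -a-> q2 -a-> q0 -b-> q1 -a-> q2 -a-> q0 -b-> q1 -a-> q2 -a-> q0 -a-> q1 -a-> q2 -b-> q4 -a-> q3 -a-> q4 -b-> q6 -a-> q1 -a-> q2 -a-> q0 -b-> q1 -a-> q2 -a-> q0 -b-> q1 -b-> q7

q7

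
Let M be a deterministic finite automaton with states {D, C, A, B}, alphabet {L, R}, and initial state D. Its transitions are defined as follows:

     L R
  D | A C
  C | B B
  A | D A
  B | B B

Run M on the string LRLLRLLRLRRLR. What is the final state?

B

start at D
read 'L': D → A
read 'R': A → A
read 'L': A → D
read 'L': D → A
read 'R': A → A
read 'L': A → D
read 'L': D → A
read 'R': A → A
read 'L': A → D
read 'R': D → C
read 'R': C → B
read 'L': B → B
read 'R': B → B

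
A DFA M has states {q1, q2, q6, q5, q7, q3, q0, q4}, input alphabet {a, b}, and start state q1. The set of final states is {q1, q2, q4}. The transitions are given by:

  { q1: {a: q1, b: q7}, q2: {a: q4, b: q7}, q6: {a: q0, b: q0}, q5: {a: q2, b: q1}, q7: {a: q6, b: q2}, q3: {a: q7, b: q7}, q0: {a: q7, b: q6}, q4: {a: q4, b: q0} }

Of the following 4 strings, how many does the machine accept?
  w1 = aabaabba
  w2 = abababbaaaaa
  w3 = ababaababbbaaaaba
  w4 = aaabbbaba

w1: q1 → q1 → q1 → q7 → q6 → q0 → q6 → q0 → q7  → end q7, rejected
w2: q1 → q1 → q7 → q6 → q0 → q7 → q2 → q7 → q6 → q0 → q7 → q6 → q0  → end q0, rejected
w3: q1 → q1 → q7 → q6 → q0 → q7 → q6 → q0 → q7 → q2 → q7 → q2 → q4 → q4 → q4 → q4 → q0 → q7  → end q7, rejected
w4: q1 → q1 → q1 → q1 → q7 → q2 → q7 → q6 → q0 → q7  → end q7, rejected

0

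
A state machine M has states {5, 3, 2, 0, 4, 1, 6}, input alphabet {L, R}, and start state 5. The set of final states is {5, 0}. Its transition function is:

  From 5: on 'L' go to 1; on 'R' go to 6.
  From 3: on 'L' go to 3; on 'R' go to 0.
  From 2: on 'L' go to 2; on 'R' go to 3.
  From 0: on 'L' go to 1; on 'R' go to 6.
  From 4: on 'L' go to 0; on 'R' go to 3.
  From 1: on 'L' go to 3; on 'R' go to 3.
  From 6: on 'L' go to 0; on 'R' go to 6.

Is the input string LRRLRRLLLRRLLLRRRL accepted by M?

Yes

5 → 1 → 3 → 0 → 1 → 3 → 0 → 1 → 3 → 3 → 0 → 6 → 0 → 1 → 3 → 0 → 6 → 6 → 0
End state 0 is accepting.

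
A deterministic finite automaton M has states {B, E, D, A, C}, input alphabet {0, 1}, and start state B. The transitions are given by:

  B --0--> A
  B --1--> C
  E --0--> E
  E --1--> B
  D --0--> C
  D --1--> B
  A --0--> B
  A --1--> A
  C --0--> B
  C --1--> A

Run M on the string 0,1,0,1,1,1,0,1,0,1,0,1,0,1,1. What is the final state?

A

Trace: B -0-> A -1-> A -0-> B -1-> C -1-> A -1-> A -0-> B -1-> C -0-> B -1-> C -0-> B -1-> C -0-> B -1-> C -1-> A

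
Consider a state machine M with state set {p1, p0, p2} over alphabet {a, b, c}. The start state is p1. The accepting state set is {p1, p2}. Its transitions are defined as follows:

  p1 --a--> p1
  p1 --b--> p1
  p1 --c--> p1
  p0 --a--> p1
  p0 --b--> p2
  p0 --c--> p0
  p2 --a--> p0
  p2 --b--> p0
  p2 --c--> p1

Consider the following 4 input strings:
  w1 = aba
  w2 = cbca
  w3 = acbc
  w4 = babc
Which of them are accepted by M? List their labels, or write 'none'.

w1, w2, w3, w4

w1: p1 → p1 → p1 → p1  → end p1, accepted
w2: p1 → p1 → p1 → p1 → p1  → end p1, accepted
w3: p1 → p1 → p1 → p1 → p1  → end p1, accepted
w4: p1 → p1 → p1 → p1 → p1  → end p1, accepted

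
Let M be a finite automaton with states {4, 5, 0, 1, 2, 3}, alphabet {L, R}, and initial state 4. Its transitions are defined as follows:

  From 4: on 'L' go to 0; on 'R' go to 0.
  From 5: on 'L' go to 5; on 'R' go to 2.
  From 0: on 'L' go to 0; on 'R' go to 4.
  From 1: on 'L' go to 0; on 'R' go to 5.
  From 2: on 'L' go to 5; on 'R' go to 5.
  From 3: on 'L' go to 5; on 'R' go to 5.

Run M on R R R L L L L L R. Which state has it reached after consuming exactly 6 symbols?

Trace: 4 -R-> 0 -R-> 4 -R-> 0 -L-> 0 -L-> 0 -L-> 0
After 6 symbols: 0.

0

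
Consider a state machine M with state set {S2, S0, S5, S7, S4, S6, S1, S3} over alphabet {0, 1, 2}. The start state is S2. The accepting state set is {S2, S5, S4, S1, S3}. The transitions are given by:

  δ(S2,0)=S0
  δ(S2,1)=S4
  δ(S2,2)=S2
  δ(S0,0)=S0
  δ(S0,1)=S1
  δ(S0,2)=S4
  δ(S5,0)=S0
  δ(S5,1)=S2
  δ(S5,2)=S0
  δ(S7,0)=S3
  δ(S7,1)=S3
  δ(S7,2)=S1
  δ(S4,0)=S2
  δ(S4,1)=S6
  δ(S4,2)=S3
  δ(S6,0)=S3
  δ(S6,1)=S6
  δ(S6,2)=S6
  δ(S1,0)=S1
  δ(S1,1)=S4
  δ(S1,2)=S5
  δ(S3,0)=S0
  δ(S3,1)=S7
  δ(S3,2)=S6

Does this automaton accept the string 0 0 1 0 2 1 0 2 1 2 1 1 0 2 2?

No

start at S2
read '0': S2 → S0
read '0': S0 → S0
read '1': S0 → S1
read '0': S1 → S1
read '2': S1 → S5
read '1': S5 → S2
read '0': S2 → S0
read '2': S0 → S4
read '1': S4 → S6
read '2': S6 → S6
read '1': S6 → S6
read '1': S6 → S6
read '0': S6 → S3
read '2': S3 → S6
read '2': S6 → S6
End state S6 is not accepting.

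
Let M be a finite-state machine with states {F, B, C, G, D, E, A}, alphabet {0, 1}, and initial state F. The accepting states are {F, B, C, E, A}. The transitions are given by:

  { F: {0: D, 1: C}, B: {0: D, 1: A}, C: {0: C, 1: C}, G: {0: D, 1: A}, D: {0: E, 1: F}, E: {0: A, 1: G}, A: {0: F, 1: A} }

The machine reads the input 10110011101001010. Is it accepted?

F → C → C → C → C → C → C → C → C → C → C → C → C → C → C → C → C → C
End state C is accepting.

Yes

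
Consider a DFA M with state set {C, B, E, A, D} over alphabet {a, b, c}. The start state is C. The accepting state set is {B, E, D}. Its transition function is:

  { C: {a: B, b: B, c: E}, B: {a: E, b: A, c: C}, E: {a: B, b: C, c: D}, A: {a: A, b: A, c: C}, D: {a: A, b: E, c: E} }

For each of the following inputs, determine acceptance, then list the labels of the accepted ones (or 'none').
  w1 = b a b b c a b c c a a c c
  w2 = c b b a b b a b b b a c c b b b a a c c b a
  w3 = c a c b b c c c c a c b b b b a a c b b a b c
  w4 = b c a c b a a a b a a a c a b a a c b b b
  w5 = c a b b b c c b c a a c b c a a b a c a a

w1: Trace: C -b-> B -a-> E -b-> C -b-> B -c-> C -a-> B -b-> A -c-> C -c-> E -a-> B -a-> E -c-> D -c-> E  → end E, accepted
w2: Trace: C -c-> E -b-> C -b-> B -a-> E -b-> C -b-> B -a-> E -b-> C -b-> B -b-> A -a-> A -c-> C -c-> E -b-> C -b-> B -b-> A -a-> A -a-> A -c-> C -c-> E -b-> C -a-> B  → end B, accepted
w3: Trace: C -c-> E -a-> B -c-> C -b-> B -b-> A -c-> C -c-> E -c-> D -c-> E -a-> B -c-> C -b-> B -b-> A -b-> A -b-> A -a-> A -a-> A -c-> C -b-> B -b-> A -a-> A -b-> A -c-> C  → end C, rejected
w4: Trace: C -b-> B -c-> C -a-> B -c-> C -b-> B -a-> E -a-> B -a-> E -b-> C -a-> B -a-> E -a-> B -c-> C -a-> B -b-> A -a-> A -a-> A -c-> C -b-> B -b-> A -b-> A  → end A, rejected
w5: Trace: C -c-> E -a-> B -b-> A -b-> A -b-> A -c-> C -c-> E -b-> C -c-> E -a-> B -a-> E -c-> D -b-> E -c-> D -a-> A -a-> A -b-> A -a-> A -c-> C -a-> B -a-> E  → end E, accepted

w1, w2, w5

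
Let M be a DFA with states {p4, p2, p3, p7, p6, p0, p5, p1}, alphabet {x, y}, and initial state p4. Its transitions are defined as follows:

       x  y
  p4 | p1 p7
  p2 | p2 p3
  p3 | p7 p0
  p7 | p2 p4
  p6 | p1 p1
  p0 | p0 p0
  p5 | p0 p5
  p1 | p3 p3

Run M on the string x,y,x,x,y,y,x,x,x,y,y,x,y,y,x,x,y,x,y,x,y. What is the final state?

p0

p4 → p1 → p3 → p7 → p2 → p3 → p0 → p0 → p0 → p0 → p0 → p0 → p0 → p0 → p0 → p0 → p0 → p0 → p0 → p0 → p0 → p0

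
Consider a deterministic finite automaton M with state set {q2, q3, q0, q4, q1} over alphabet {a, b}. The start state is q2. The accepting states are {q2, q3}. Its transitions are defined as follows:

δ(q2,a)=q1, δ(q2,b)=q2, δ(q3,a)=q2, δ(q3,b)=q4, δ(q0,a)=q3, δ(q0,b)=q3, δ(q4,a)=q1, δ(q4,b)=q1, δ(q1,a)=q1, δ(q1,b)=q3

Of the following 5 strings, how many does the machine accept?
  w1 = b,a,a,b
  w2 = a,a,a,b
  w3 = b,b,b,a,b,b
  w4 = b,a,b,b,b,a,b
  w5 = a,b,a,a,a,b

4

w1: q2 → q2 → q1 → q1 → q3  → end q3, accepted
w2: q2 → q1 → q1 → q1 → q3  → end q3, accepted
w3: q2 → q2 → q2 → q2 → q1 → q3 → q4  → end q4, rejected
w4: q2 → q2 → q1 → q3 → q4 → q1 → q1 → q3  → end q3, accepted
w5: q2 → q1 → q3 → q2 → q1 → q1 → q3  → end q3, accepted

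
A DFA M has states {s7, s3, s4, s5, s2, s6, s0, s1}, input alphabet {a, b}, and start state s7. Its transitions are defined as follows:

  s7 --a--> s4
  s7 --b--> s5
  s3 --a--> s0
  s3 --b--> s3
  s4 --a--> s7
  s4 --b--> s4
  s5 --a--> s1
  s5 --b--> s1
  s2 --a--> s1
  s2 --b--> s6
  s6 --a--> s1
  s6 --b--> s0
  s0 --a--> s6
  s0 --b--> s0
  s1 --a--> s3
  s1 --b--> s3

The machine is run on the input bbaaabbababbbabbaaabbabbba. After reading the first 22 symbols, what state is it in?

s0

start at s7
read 'b': s7 → s5
read 'b': s5 → s1
read 'a': s1 → s3
read 'a': s3 → s0
read 'a': s0 → s6
read 'b': s6 → s0
read 'b': s0 → s0
read 'a': s0 → s6
read 'b': s6 → s0
read 'a': s0 → s6
read 'b': s6 → s0
read 'b': s0 → s0
read 'b': s0 → s0
read 'a': s0 → s6
read 'b': s6 → s0
read 'b': s0 → s0
read 'a': s0 → s6
read 'a': s6 → s1
read 'a': s1 → s3
read 'b': s3 → s3
read 'b': s3 → s3
read 'a': s3 → s0
After 22 symbols: s0.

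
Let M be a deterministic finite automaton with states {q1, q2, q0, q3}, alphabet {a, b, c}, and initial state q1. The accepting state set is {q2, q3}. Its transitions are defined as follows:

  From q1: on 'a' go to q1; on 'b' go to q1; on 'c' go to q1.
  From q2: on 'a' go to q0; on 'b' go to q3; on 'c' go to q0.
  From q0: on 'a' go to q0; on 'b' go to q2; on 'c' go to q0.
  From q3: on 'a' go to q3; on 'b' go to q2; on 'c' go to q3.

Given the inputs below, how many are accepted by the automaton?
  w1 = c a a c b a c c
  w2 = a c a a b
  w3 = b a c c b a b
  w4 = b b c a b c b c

0

w1: q1 → q1 → q1 → q1 → q1 → q1 → q1 → q1 → q1  → end q1, rejected
w2: q1 → q1 → q1 → q1 → q1 → q1  → end q1, rejected
w3: q1 → q1 → q1 → q1 → q1 → q1 → q1 → q1  → end q1, rejected
w4: q1 → q1 → q1 → q1 → q1 → q1 → q1 → q1 → q1  → end q1, rejected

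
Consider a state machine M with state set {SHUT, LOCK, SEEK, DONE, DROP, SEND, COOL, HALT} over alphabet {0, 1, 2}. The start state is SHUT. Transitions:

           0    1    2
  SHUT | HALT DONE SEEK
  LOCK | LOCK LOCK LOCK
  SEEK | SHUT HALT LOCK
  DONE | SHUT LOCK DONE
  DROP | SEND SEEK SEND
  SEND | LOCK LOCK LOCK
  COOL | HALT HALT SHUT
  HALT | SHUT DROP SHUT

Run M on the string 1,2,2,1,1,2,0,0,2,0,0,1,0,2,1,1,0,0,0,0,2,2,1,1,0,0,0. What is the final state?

Trace: SHUT -1-> DONE -2-> DONE -2-> DONE -1-> LOCK -1-> LOCK -2-> LOCK -0-> LOCK -0-> LOCK -2-> LOCK -0-> LOCK -0-> LOCK -1-> LOCK -0-> LOCK -2-> LOCK -1-> LOCK -1-> LOCK -0-> LOCK -0-> LOCK -0-> LOCK -0-> LOCK -2-> LOCK -2-> LOCK -1-> LOCK -1-> LOCK -0-> LOCK -0-> LOCK -0-> LOCK

LOCK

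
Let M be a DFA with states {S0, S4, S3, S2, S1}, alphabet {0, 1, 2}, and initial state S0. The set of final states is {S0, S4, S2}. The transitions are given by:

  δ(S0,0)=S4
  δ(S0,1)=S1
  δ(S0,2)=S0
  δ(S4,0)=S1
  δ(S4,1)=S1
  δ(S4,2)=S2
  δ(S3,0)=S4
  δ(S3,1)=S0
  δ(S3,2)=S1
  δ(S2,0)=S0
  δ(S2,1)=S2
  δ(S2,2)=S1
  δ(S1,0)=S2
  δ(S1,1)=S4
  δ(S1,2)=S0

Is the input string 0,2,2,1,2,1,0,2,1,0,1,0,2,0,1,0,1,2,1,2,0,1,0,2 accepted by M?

No

Trace: S0 -0-> S4 -2-> S2 -2-> S1 -1-> S4 -2-> S2 -1-> S2 -0-> S0 -2-> S0 -1-> S1 -0-> S2 -1-> S2 -0-> S0 -2-> S0 -0-> S4 -1-> S1 -0-> S2 -1-> S2 -2-> S1 -1-> S4 -2-> S2 -0-> S0 -1-> S1 -0-> S2 -2-> S1
End state S1 is not accepting.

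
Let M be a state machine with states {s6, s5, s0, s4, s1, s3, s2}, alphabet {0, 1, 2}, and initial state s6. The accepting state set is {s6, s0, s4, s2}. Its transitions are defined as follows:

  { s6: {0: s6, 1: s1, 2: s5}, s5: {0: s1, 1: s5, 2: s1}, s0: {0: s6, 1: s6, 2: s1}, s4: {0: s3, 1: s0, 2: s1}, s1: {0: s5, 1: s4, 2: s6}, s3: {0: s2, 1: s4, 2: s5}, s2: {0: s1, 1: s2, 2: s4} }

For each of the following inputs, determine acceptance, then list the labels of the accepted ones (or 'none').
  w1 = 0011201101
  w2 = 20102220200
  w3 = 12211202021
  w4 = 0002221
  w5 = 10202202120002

w1, w3

w1: Trace: s6 -0-> s6 -0-> s6 -1-> s1 -1-> s4 -2-> s1 -0-> s5 -1-> s5 -1-> s5 -0-> s1 -1-> s4  → end s4, accepted
w2: Trace: s6 -2-> s5 -0-> s1 -1-> s4 -0-> s3 -2-> s5 -2-> s1 -2-> s6 -0-> s6 -2-> s5 -0-> s1 -0-> s5  → end s5, rejected
w3: Trace: s6 -1-> s1 -2-> s6 -2-> s5 -1-> s5 -1-> s5 -2-> s1 -0-> s5 -2-> s1 -0-> s5 -2-> s1 -1-> s4  → end s4, accepted
w4: Trace: s6 -0-> s6 -0-> s6 -0-> s6 -2-> s5 -2-> s1 -2-> s6 -1-> s1  → end s1, rejected
w5: Trace: s6 -1-> s1 -0-> s5 -2-> s1 -0-> s5 -2-> s1 -2-> s6 -0-> s6 -2-> s5 -1-> s5 -2-> s1 -0-> s5 -0-> s1 -0-> s5 -2-> s1  → end s1, rejected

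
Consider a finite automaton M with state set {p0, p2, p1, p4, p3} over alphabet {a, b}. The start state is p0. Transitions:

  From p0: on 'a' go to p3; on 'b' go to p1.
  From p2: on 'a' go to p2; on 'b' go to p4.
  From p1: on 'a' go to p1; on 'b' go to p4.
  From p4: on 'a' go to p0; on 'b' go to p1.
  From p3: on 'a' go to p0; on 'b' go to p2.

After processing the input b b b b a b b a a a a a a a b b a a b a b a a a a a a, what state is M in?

p3

p0 → p1 → p4 → p1 → p4 → p0 → p1 → p4 → p0 → p3 → p0 → p3 → p0 → p3 → p0 → p1 → p4 → p0 → p3 → p2 → p2 → p4 → p0 → p3 → p0 → p3 → p0 → p3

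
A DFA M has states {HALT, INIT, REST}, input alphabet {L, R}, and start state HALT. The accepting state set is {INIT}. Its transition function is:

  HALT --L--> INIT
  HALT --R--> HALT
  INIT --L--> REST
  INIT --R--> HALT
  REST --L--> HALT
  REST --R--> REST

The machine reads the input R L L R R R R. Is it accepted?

HALT → HALT → INIT → REST → REST → REST → REST → REST
End state REST is not accepting.

No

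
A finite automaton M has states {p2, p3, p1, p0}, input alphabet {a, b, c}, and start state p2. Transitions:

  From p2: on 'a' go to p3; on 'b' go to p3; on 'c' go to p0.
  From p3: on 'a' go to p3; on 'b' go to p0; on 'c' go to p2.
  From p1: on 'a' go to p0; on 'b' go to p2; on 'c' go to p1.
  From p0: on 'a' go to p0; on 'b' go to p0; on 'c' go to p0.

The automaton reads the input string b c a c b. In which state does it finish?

p2 → p3 → p2 → p3 → p2 → p3

p3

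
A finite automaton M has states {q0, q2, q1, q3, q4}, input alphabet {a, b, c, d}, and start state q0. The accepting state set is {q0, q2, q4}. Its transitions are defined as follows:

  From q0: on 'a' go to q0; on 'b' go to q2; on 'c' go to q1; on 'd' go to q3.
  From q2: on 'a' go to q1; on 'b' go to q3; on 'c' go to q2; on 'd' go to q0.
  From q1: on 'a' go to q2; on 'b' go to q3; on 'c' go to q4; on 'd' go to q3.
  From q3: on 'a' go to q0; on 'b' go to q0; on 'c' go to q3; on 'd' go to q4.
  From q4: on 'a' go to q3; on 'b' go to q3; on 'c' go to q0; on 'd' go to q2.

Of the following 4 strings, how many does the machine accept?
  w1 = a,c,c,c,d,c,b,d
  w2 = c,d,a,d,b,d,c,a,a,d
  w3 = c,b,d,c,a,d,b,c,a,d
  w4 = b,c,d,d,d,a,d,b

1

w1: q0 → q0 → q1 → q4 → q0 → q3 → q3 → q0 → q3  → end q3, rejected
w2: q0 → q1 → q3 → q0 → q3 → q0 → q3 → q3 → q0 → q0 → q3  → end q3, rejected
w3: q0 → q1 → q3 → q4 → q0 → q0 → q3 → q0 → q1 → q2 → q0  → end q0, accepted
w4: q0 → q2 → q2 → q0 → q3 → q4 → q3 → q4 → q3  → end q3, rejected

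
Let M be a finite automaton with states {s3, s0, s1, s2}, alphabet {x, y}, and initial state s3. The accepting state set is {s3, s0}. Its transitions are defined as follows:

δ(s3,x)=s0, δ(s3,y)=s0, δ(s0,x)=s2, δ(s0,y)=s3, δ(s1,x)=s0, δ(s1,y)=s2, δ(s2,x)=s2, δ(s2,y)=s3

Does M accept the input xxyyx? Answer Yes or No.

Trace: s3 -x-> s0 -x-> s2 -y-> s3 -y-> s0 -x-> s2
End state s2 is not accepting.

No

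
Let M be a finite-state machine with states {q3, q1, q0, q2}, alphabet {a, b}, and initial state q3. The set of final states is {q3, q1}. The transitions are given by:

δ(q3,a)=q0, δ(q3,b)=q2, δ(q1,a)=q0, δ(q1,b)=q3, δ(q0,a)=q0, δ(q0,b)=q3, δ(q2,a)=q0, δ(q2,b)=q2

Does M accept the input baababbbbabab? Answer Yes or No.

Trace: q3 -b-> q2 -a-> q0 -a-> q0 -b-> q3 -a-> q0 -b-> q3 -b-> q2 -b-> q2 -b-> q2 -a-> q0 -b-> q3 -a-> q0 -b-> q3
End state q3 is accepting.

Yes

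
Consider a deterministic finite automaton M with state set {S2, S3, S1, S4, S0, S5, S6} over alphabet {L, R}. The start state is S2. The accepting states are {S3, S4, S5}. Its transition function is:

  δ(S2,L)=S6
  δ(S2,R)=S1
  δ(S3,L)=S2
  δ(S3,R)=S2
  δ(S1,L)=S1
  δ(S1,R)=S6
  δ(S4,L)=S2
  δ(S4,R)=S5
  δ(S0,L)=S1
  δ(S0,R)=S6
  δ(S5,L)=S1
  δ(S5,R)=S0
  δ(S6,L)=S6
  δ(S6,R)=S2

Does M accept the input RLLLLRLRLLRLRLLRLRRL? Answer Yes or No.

Trace: S2 -R-> S1 -L-> S1 -L-> S1 -L-> S1 -L-> S1 -R-> S6 -L-> S6 -R-> S2 -L-> S6 -L-> S6 -R-> S2 -L-> S6 -R-> S2 -L-> S6 -L-> S6 -R-> S2 -L-> S6 -R-> S2 -R-> S1 -L-> S1
End state S1 is not accepting.

No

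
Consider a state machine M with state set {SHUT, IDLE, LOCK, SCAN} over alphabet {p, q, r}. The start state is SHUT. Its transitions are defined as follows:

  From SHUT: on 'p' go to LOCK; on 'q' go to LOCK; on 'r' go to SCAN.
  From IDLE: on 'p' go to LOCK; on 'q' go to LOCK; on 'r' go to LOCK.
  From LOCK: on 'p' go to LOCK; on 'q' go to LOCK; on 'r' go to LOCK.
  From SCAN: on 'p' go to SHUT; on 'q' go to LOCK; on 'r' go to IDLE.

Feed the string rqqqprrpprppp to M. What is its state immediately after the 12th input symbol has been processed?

LOCK

SHUT → SCAN → LOCK → LOCK → LOCK → LOCK → LOCK → LOCK → LOCK → LOCK → LOCK → LOCK → LOCK
After 12 symbols: LOCK.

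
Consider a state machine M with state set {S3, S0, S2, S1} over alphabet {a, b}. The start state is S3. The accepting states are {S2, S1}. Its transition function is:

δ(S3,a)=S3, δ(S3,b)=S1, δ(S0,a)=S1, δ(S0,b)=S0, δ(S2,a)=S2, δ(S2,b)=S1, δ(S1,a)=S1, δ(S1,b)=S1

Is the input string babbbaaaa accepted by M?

Yes

start at S3
read 'b': S3 → S1
read 'a': S1 → S1
read 'b': S1 → S1
read 'b': S1 → S1
read 'b': S1 → S1
read 'a': S1 → S1
read 'a': S1 → S1
read 'a': S1 → S1
read 'a': S1 → S1
End state S1 is accepting.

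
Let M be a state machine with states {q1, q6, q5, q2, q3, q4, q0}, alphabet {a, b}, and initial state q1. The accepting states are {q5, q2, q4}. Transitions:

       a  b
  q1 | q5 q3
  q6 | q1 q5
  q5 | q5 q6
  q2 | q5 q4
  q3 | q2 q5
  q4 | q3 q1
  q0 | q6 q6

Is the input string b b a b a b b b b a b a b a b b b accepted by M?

start at q1
read 'b': q1 → q3
read 'b': q3 → q5
read 'a': q5 → q5
read 'b': q5 → q6
read 'a': q6 → q1
read 'b': q1 → q3
read 'b': q3 → q5
read 'b': q5 → q6
read 'b': q6 → q5
read 'a': q5 → q5
read 'b': q5 → q6
read 'a': q6 → q1
read 'b': q1 → q3
read 'a': q3 → q2
read 'b': q2 → q4
read 'b': q4 → q1
read 'b': q1 → q3
End state q3 is not accepting.

No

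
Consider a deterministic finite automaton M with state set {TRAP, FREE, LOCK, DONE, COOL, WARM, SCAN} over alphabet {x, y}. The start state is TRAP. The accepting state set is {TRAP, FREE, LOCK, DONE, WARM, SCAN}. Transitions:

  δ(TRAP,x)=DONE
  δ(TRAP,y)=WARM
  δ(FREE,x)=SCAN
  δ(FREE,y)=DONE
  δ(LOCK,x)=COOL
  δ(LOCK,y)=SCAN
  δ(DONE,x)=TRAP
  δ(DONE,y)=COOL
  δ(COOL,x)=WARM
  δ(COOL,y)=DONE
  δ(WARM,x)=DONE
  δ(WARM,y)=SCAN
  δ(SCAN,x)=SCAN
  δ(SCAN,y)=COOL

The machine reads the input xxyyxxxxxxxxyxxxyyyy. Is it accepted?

TRAP → DONE → TRAP → WARM → SCAN → SCAN → SCAN → SCAN → SCAN → SCAN → SCAN → SCAN → SCAN → COOL → WARM → DONE → TRAP → WARM → SCAN → COOL → DONE
End state DONE is accepting.

Yes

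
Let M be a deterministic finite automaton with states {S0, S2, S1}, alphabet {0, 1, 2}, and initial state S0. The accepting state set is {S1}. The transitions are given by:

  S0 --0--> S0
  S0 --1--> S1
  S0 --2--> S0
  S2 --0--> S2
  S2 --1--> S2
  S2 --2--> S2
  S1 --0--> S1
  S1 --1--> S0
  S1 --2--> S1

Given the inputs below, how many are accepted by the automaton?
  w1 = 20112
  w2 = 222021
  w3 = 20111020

w1: Trace: S0 -2-> S0 -0-> S0 -1-> S1 -1-> S0 -2-> S0  → end S0, rejected
w2: Trace: S0 -2-> S0 -2-> S0 -2-> S0 -0-> S0 -2-> S0 -1-> S1  → end S1, accepted
w3: Trace: S0 -2-> S0 -0-> S0 -1-> S1 -1-> S0 -1-> S1 -0-> S1 -2-> S1 -0-> S1  → end S1, accepted

2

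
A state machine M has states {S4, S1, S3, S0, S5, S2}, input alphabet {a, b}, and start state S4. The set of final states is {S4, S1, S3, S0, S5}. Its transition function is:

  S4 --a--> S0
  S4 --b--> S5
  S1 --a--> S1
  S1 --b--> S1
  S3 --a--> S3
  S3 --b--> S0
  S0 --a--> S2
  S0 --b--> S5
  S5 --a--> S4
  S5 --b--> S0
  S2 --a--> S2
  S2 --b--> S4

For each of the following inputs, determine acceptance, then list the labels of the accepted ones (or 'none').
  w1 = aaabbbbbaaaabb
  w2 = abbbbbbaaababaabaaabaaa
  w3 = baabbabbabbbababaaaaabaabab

w1:
  start at S4
  read 'a': S4 → S0
  read 'a': S0 → S2
  read 'a': S2 → S2
  read 'b': S2 → S4
  read 'b': S4 → S5
  read 'b': S5 → S0
  read 'b': S0 → S5
  read 'b': S5 → S0
  read 'a': S0 → S2
  read 'a': S2 → S2
  read 'a': S2 → S2
  read 'a': S2 → S2
  read 'b': S2 → S4
  read 'b': S4 → S5
  end S5, accepted
w2:
  start at S4
  read 'a': S4 → S0
  read 'b': S0 → S5
  read 'b': S5 → S0
  read 'b': S0 → S5
  read 'b': S5 → S0
  read 'b': S0 → S5
  read 'b': S5 → S0
  read 'a': S0 → S2
  read 'a': S2 → S2
  read 'a': S2 → S2
  read 'b': S2 → S4
  read 'a': S4 → S0
  read 'b': S0 → S5
  read 'a': S5 → S4
  read 'a': S4 → S0
  read 'b': S0 → S5
  read 'a': S5 → S4
  read 'a': S4 → S0
  read 'a': S0 → S2
  read 'b': S2 → S4
  read 'a': S4 → S0
  read 'a': S0 → S2
  read 'a': S2 → S2
  end S2, rejected
w3:
  start at S4
  read 'b': S4 → S5
  read 'a': S5 → S4
  read 'a': S4 → S0
  read 'b': S0 → S5
  read 'b': S5 → S0
  read 'a': S0 → S2
  read 'b': S2 → S4
  read 'b': S4 → S5
  read 'a': S5 → S4
  read 'b': S4 → S5
  read 'b': S5 → S0
  read 'b': S0 → S5
  read 'a': S5 → S4
  read 'b': S4 → S5
  read 'a': S5 → S4
  read 'b': S4 → S5
  read 'a': S5 → S4
  read 'a': S4 → S0
  read 'a': S0 → S2
  read 'a': S2 → S2
  read 'a': S2 → S2
  read 'b': S2 → S4
  read 'a': S4 → S0
  read 'a': S0 → S2
  read 'b': S2 → S4
  read 'a': S4 → S0
  read 'b': S0 → S5
  end S5, accepted

w1, w3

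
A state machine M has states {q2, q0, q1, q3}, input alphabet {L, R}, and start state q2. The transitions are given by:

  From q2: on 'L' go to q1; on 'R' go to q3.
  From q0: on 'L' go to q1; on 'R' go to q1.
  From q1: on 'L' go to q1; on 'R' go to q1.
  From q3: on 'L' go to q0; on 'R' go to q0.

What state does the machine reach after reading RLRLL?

q1

Trace: q2 -R-> q3 -L-> q0 -R-> q1 -L-> q1 -L-> q1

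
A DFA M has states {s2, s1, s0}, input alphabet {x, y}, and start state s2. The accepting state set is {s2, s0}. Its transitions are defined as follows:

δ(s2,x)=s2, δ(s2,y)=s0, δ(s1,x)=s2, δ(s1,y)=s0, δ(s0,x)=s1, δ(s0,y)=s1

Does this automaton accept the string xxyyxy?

Trace: s2 -x-> s2 -x-> s2 -y-> s0 -y-> s1 -x-> s2 -y-> s0
End state s0 is accepting.

Yes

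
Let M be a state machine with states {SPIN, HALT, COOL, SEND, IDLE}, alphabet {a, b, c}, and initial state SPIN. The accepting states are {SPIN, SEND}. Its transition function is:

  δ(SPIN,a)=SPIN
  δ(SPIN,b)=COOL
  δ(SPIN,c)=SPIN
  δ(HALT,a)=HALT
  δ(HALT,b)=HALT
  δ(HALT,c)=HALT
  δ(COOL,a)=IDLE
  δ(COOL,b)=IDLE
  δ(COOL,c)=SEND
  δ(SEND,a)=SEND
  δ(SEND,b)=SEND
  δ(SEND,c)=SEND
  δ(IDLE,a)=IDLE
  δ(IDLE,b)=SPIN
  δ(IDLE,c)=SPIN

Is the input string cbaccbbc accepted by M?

Yes

SPIN → SPIN → COOL → IDLE → SPIN → SPIN → COOL → IDLE → SPIN
End state SPIN is accepting.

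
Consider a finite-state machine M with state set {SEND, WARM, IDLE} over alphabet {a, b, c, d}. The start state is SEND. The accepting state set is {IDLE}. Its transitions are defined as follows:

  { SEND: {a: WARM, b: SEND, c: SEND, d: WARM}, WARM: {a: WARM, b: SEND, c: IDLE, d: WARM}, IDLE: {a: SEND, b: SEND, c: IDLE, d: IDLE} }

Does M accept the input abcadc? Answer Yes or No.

Yes

Trace: SEND -a-> WARM -b-> SEND -c-> SEND -a-> WARM -d-> WARM -c-> IDLE
End state IDLE is accepting.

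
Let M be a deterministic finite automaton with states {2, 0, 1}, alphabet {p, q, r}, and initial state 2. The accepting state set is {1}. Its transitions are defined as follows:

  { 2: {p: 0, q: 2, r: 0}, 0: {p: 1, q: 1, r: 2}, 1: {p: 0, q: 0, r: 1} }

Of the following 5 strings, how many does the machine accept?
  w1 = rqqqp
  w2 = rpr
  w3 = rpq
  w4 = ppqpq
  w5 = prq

1

w1: Trace: 2 -r-> 0 -q-> 1 -q-> 0 -q-> 1 -p-> 0  → end 0, rejected
w2: Trace: 2 -r-> 0 -p-> 1 -r-> 1  → end 1, accepted
w3: Trace: 2 -r-> 0 -p-> 1 -q-> 0  → end 0, rejected
w4: Trace: 2 -p-> 0 -p-> 1 -q-> 0 -p-> 1 -q-> 0  → end 0, rejected
w5: Trace: 2 -p-> 0 -r-> 2 -q-> 2  → end 2, rejected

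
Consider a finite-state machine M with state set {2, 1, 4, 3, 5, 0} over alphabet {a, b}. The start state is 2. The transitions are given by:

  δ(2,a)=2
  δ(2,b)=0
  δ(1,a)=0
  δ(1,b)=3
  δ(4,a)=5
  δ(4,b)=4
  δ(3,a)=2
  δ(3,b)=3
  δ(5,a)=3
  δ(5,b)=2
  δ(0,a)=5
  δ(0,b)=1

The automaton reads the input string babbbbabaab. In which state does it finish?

3

start at 2
read 'b': 2 → 0
read 'a': 0 → 5
read 'b': 5 → 2
read 'b': 2 → 0
read 'b': 0 → 1
read 'b': 1 → 3
read 'a': 3 → 2
read 'b': 2 → 0
read 'a': 0 → 5
read 'a': 5 → 3
read 'b': 3 → 3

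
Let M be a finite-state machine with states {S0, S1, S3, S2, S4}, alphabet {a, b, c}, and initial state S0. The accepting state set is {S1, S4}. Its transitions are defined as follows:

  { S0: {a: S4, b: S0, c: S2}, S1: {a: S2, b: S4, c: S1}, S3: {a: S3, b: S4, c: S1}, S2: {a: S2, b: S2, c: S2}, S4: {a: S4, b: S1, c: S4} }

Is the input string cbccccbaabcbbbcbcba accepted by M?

start at S0
read 'c': S0 → S2
read 'b': S2 → S2
read 'c': S2 → S2
read 'c': S2 → S2
read 'c': S2 → S2
read 'c': S2 → S2
read 'b': S2 → S2
read 'a': S2 → S2
read 'a': S2 → S2
read 'b': S2 → S2
read 'c': S2 → S2
read 'b': S2 → S2
read 'b': S2 → S2
read 'b': S2 → S2
read 'c': S2 → S2
read 'b': S2 → S2
read 'c': S2 → S2
read 'b': S2 → S2
read 'a': S2 → S2
End state S2 is not accepting.

No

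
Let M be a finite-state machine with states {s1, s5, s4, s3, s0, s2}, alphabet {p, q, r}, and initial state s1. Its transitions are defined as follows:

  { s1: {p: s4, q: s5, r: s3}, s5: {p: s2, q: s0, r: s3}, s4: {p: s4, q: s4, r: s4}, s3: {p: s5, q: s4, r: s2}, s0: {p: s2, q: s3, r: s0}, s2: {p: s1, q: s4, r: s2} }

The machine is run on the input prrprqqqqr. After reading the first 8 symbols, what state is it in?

s4

s1 → s4 → s4 → s4 → s4 → s4 → s4 → s4 → s4
After 8 symbols: s4.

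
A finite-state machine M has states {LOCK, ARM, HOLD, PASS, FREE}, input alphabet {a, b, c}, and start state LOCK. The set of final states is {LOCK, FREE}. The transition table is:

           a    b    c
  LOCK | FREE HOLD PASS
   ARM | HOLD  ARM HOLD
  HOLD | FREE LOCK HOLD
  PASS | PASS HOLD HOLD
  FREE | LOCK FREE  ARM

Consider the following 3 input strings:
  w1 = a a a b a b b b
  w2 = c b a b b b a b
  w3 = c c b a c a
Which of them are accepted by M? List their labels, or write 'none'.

none

w1: LOCK → FREE → LOCK → FREE → FREE → LOCK → HOLD → LOCK → HOLD  → end HOLD, rejected
w2: LOCK → PASS → HOLD → FREE → FREE → FREE → FREE → LOCK → HOLD  → end HOLD, rejected
w3: LOCK → PASS → HOLD → LOCK → FREE → ARM → HOLD  → end HOLD, rejected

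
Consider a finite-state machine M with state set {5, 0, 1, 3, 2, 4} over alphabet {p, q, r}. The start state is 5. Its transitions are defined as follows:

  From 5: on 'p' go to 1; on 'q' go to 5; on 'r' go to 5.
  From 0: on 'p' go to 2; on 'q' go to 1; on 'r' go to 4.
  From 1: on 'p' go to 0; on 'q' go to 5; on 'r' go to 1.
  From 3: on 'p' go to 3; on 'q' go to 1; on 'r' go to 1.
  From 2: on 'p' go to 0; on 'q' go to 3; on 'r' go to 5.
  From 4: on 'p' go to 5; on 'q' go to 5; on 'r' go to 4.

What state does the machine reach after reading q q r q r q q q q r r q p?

5 → 5 → 5 → 5 → 5 → 5 → 5 → 5 → 5 → 5 → 5 → 5 → 5 → 1

1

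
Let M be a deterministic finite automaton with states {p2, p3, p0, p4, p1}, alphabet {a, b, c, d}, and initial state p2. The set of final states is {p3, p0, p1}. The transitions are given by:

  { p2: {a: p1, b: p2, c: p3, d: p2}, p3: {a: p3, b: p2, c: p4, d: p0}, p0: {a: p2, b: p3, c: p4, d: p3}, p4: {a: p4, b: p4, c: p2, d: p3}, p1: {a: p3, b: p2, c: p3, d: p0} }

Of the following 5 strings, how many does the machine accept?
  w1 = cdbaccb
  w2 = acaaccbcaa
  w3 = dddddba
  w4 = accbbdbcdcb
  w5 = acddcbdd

w1: Trace: p2 -c-> p3 -d-> p0 -b-> p3 -a-> p3 -c-> p4 -c-> p2 -b-> p2  → end p2, rejected
w2: Trace: p2 -a-> p1 -c-> p3 -a-> p3 -a-> p3 -c-> p4 -c-> p2 -b-> p2 -c-> p3 -a-> p3 -a-> p3  → end p3, accepted
w3: Trace: p2 -d-> p2 -d-> p2 -d-> p2 -d-> p2 -d-> p2 -b-> p2 -a-> p1  → end p1, accepted
w4: Trace: p2 -a-> p1 -c-> p3 -c-> p4 -b-> p4 -b-> p4 -d-> p3 -b-> p2 -c-> p3 -d-> p0 -c-> p4 -b-> p4  → end p4, rejected
w5: Trace: p2 -a-> p1 -c-> p3 -d-> p0 -d-> p3 -c-> p4 -b-> p4 -d-> p3 -d-> p0  → end p0, accepted

3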